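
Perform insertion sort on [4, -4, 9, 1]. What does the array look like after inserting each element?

First element 4 is already 'sorted'
Insert -4: shifted 1 elements -> [-4, 4, 9, 1]
Insert 9: shifted 0 elements -> [-4, 4, 9, 1]
Insert 1: shifted 2 elements -> [-4, 1, 4, 9]


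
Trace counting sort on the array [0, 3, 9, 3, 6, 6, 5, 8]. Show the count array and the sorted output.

Count array: [1, 0, 0, 2, 0, 1, 2, 0, 1, 1]
(count[i] = number of elements equal to i)
Cumulative count: [1, 1, 1, 3, 3, 4, 6, 6, 7, 8]
Sorted: [0, 3, 3, 5, 6, 6, 8, 9]


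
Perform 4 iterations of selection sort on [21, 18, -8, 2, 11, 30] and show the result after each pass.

Pass 1: Select minimum -8 at index 2, swap -> [-8, 18, 21, 2, 11, 30]
Pass 2: Select minimum 2 at index 3, swap -> [-8, 2, 21, 18, 11, 30]
Pass 3: Select minimum 11 at index 4, swap -> [-8, 2, 11, 18, 21, 30]
Pass 4: Select minimum 18 at index 3, swap -> [-8, 2, 11, 18, 21, 30]


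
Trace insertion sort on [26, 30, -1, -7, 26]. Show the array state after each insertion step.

First element 26 is already 'sorted'
Insert 30: shifted 0 elements -> [26, 30, -1, -7, 26]
Insert -1: shifted 2 elements -> [-1, 26, 30, -7, 26]
Insert -7: shifted 3 elements -> [-7, -1, 26, 30, 26]
Insert 26: shifted 1 elements -> [-7, -1, 26, 26, 30]


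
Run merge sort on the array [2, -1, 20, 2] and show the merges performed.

Divide and conquer:
  Merge [2] + [-1] -> [-1, 2]
  Merge [20] + [2] -> [2, 20]
  Merge [-1, 2] + [2, 20] -> [-1, 2, 2, 20]


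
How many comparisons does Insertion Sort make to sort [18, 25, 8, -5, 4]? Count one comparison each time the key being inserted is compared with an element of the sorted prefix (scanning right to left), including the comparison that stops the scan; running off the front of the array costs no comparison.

Insert 25: 18 <= 25 (stop) = 1 comparison(s) -> [18, 25, 8, -5, 4]
Insert 8: 25 > 8 (shift), 18 > 8 (shift), reached front = 2 comparison(s) -> [8, 18, 25, -5, 4]
Insert -5: 25 > -5 (shift), 18 > -5 (shift), 8 > -5 (shift), reached front = 3 comparison(s) -> [-5, 8, 18, 25, 4]
Insert 4: 25 > 4 (shift), 18 > 4 (shift), 8 > 4 (shift), -5 <= 4 (stop) = 4 comparison(s) -> [-5, 4, 8, 18, 25]
Total comparisons: 1 + 2 + 3 + 4 = 10


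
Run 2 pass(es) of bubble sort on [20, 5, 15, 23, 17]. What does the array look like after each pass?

After pass 1: [5, 15, 20, 17, 23] (3 swaps)
After pass 2: [5, 15, 17, 20, 23] (1 swaps)
Total swaps: 4


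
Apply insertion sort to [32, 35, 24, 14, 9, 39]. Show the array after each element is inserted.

First element 32 is already 'sorted'
Insert 35: shifted 0 elements -> [32, 35, 24, 14, 9, 39]
Insert 24: shifted 2 elements -> [24, 32, 35, 14, 9, 39]
Insert 14: shifted 3 elements -> [14, 24, 32, 35, 9, 39]
Insert 9: shifted 4 elements -> [9, 14, 24, 32, 35, 39]
Insert 39: shifted 0 elements -> [9, 14, 24, 32, 35, 39]


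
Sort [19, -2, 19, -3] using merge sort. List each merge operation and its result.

Divide and conquer:
  Merge [19] + [-2] -> [-2, 19]
  Merge [19] + [-3] -> [-3, 19]
  Merge [-2, 19] + [-3, 19] -> [-3, -2, 19, 19]


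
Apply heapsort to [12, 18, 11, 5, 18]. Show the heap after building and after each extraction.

Build heap: [18, 18, 11, 5, 12]
Extract 18: [18, 12, 11, 5, 18]
Extract 18: [12, 5, 11, 18, 18]
Extract 12: [11, 5, 12, 18, 18]
Extract 11: [5, 11, 12, 18, 18]


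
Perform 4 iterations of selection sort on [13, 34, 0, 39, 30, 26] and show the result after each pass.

Pass 1: Select minimum 0 at index 2, swap -> [0, 34, 13, 39, 30, 26]
Pass 2: Select minimum 13 at index 2, swap -> [0, 13, 34, 39, 30, 26]
Pass 3: Select minimum 26 at index 5, swap -> [0, 13, 26, 39, 30, 34]
Pass 4: Select minimum 30 at index 4, swap -> [0, 13, 26, 30, 39, 34]


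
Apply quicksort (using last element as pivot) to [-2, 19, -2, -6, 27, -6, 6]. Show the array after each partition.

Partition 1: pivot=6 at index 4 -> [-2, -2, -6, -6, 6, 19, 27]
Partition 2: pivot=-6 at index 1 -> [-6, -6, -2, -2, 6, 19, 27]
Partition 3: pivot=-2 at index 3 -> [-6, -6, -2, -2, 6, 19, 27]
Partition 4: pivot=27 at index 6 -> [-6, -6, -2, -2, 6, 19, 27]


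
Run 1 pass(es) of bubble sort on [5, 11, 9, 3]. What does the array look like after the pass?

After pass 1: [5, 9, 3, 11] (2 swaps)
Total swaps: 2


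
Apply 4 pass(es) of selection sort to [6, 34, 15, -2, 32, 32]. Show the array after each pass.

Pass 1: Select minimum -2 at index 3, swap -> [-2, 34, 15, 6, 32, 32]
Pass 2: Select minimum 6 at index 3, swap -> [-2, 6, 15, 34, 32, 32]
Pass 3: Select minimum 15 at index 2, swap -> [-2, 6, 15, 34, 32, 32]
Pass 4: Select minimum 32 at index 4, swap -> [-2, 6, 15, 32, 34, 32]


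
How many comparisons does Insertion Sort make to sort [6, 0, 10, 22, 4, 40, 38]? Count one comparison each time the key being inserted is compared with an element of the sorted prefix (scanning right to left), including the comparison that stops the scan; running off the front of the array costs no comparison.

Insert 0: 6 > 0 (shift), reached front = 1 comparison(s) -> [0, 6, 10, 22, 4, 40, 38]
Insert 10: 6 <= 10 (stop) = 1 comparison(s) -> [0, 6, 10, 22, 4, 40, 38]
Insert 22: 10 <= 22 (stop) = 1 comparison(s) -> [0, 6, 10, 22, 4, 40, 38]
Insert 4: 22 > 4 (shift), 10 > 4 (shift), 6 > 4 (shift), 0 <= 4 (stop) = 4 comparison(s) -> [0, 4, 6, 10, 22, 40, 38]
Insert 40: 22 <= 40 (stop) = 1 comparison(s) -> [0, 4, 6, 10, 22, 40, 38]
Insert 38: 40 > 38 (shift), 22 <= 38 (stop) = 2 comparison(s) -> [0, 4, 6, 10, 22, 38, 40]
Total comparisons: 1 + 1 + 1 + 4 + 1 + 2 = 10


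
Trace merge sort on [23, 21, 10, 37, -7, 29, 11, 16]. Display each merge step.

Divide and conquer:
  Merge [23] + [21] -> [21, 23]
  Merge [10] + [37] -> [10, 37]
  Merge [21, 23] + [10, 37] -> [10, 21, 23, 37]
  Merge [-7] + [29] -> [-7, 29]
  Merge [11] + [16] -> [11, 16]
  Merge [-7, 29] + [11, 16] -> [-7, 11, 16, 29]
  Merge [10, 21, 23, 37] + [-7, 11, 16, 29] -> [-7, 10, 11, 16, 21, 23, 29, 37]


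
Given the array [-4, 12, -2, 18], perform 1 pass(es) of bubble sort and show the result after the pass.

After pass 1: [-4, -2, 12, 18] (1 swaps)
Total swaps: 1


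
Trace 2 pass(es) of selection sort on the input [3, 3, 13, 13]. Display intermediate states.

Pass 1: Select minimum 3 at index 0, swap -> [3, 3, 13, 13]
Pass 2: Select minimum 3 at index 1, swap -> [3, 3, 13, 13]


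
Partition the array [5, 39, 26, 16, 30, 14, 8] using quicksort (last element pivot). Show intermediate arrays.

Partition 1: pivot=8 at index 1 -> [5, 8, 26, 16, 30, 14, 39]
Partition 2: pivot=39 at index 6 -> [5, 8, 26, 16, 30, 14, 39]
Partition 3: pivot=14 at index 2 -> [5, 8, 14, 16, 30, 26, 39]
Partition 4: pivot=26 at index 4 -> [5, 8, 14, 16, 26, 30, 39]


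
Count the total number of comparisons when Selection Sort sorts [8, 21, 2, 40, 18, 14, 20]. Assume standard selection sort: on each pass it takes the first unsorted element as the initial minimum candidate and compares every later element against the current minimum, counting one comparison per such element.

Pass 1: scan indices 1..6 for the minimum = 6 comparison(s); min is 2, place at index 0 -> [2, 21, 8, 40, 18, 14, 20]
Pass 2: scan indices 2..6 for the minimum = 5 comparison(s); min is 8, place at index 1 -> [2, 8, 21, 40, 18, 14, 20]
Pass 3: scan indices 3..6 for the minimum = 4 comparison(s); min is 14, place at index 2 -> [2, 8, 14, 40, 18, 21, 20]
Pass 4: scan indices 4..6 for the minimum = 3 comparison(s); min is 18, place at index 3 -> [2, 8, 14, 18, 40, 21, 20]
Pass 5: scan indices 5..6 for the minimum = 2 comparison(s); min is 20, place at index 4 -> [2, 8, 14, 18, 20, 21, 40]
Pass 6: scan indices 6..6 for the minimum = 1 comparison(s); min is 21, place at index 5 -> [2, 8, 14, 18, 20, 21, 40]
Selection sort always scans the whole unsorted suffix, so the count is (n-1) + (n-2) + ... + 1 = n(n-1)/2 = 7*6/2 = 21 regardless of the input order.
Total comparisons: 6 + 5 + 4 + 3 + 2 + 1 = 21


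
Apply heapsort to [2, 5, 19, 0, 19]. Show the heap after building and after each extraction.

Build heap: [19, 5, 19, 0, 2]
Extract 19: [19, 5, 2, 0, 19]
Extract 19: [5, 0, 2, 19, 19]
Extract 5: [2, 0, 5, 19, 19]
Extract 2: [0, 2, 5, 19, 19]


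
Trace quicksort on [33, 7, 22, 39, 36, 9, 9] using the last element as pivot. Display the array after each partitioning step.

Partition 1: pivot=9 at index 2 -> [7, 9, 9, 39, 36, 33, 22]
Partition 2: pivot=9 at index 1 -> [7, 9, 9, 39, 36, 33, 22]
Partition 3: pivot=22 at index 3 -> [7, 9, 9, 22, 36, 33, 39]
Partition 4: pivot=39 at index 6 -> [7, 9, 9, 22, 36, 33, 39]
Partition 5: pivot=33 at index 4 -> [7, 9, 9, 22, 33, 36, 39]


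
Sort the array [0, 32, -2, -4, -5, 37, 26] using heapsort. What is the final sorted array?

Build heap: [37, 32, 26, -4, -5, -2, 0]
Extract 37: [32, 0, 26, -4, -5, -2, 37]
Extract 32: [26, 0, -2, -4, -5, 32, 37]
Extract 26: [0, -4, -2, -5, 26, 32, 37]
Extract 0: [-2, -4, -5, 0, 26, 32, 37]
Extract -2: [-4, -5, -2, 0, 26, 32, 37]
Extract -4: [-5, -4, -2, 0, 26, 32, 37]


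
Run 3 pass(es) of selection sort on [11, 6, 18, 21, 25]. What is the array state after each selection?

Pass 1: Select minimum 6 at index 1, swap -> [6, 11, 18, 21, 25]
Pass 2: Select minimum 11 at index 1, swap -> [6, 11, 18, 21, 25]
Pass 3: Select minimum 18 at index 2, swap -> [6, 11, 18, 21, 25]


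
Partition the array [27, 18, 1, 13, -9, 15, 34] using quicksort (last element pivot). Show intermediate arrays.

Partition 1: pivot=34 at index 6 -> [27, 18, 1, 13, -9, 15, 34]
Partition 2: pivot=15 at index 3 -> [1, 13, -9, 15, 27, 18, 34]
Partition 3: pivot=-9 at index 0 -> [-9, 13, 1, 15, 27, 18, 34]
Partition 4: pivot=1 at index 1 -> [-9, 1, 13, 15, 27, 18, 34]
Partition 5: pivot=18 at index 4 -> [-9, 1, 13, 15, 18, 27, 34]


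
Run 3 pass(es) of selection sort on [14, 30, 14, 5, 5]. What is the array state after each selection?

Pass 1: Select minimum 5 at index 3, swap -> [5, 30, 14, 14, 5]
Pass 2: Select minimum 5 at index 4, swap -> [5, 5, 14, 14, 30]
Pass 3: Select minimum 14 at index 2, swap -> [5, 5, 14, 14, 30]


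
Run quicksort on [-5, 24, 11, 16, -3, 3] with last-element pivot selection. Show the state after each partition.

Partition 1: pivot=3 at index 2 -> [-5, -3, 3, 16, 24, 11]
Partition 2: pivot=-3 at index 1 -> [-5, -3, 3, 16, 24, 11]
Partition 3: pivot=11 at index 3 -> [-5, -3, 3, 11, 24, 16]
Partition 4: pivot=16 at index 4 -> [-5, -3, 3, 11, 16, 24]


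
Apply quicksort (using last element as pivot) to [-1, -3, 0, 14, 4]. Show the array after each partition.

Partition 1: pivot=4 at index 3 -> [-1, -3, 0, 4, 14]
Partition 2: pivot=0 at index 2 -> [-1, -3, 0, 4, 14]
Partition 3: pivot=-3 at index 0 -> [-3, -1, 0, 4, 14]


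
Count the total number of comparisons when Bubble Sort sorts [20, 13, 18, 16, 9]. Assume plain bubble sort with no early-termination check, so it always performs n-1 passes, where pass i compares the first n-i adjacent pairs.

Pass 1: compare adjacent pairs (0,1)..(3,4) = 4 comparison(s), 4 swap(s) -> [13, 18, 16, 9, 20]
Pass 2: compare adjacent pairs (0,1)..(2,3) = 3 comparison(s), 2 swap(s) -> [13, 16, 9, 18, 20]
Pass 3: compare adjacent pairs (0,1)..(1,2) = 2 comparison(s), 1 swap(s) -> [13, 9, 16, 18, 20]
Pass 4: compare adjacent pairs (0,1)..(0,1) = 1 comparison(s), 1 swap(s) -> [9, 13, 16, 18, 20]
Total comparisons: 4 + 3 + 2 + 1 = 10


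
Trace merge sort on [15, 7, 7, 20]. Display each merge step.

Divide and conquer:
  Merge [15] + [7] -> [7, 15]
  Merge [7] + [20] -> [7, 20]
  Merge [7, 15] + [7, 20] -> [7, 7, 15, 20]


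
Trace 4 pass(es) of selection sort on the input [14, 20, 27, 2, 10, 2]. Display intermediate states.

Pass 1: Select minimum 2 at index 3, swap -> [2, 20, 27, 14, 10, 2]
Pass 2: Select minimum 2 at index 5, swap -> [2, 2, 27, 14, 10, 20]
Pass 3: Select minimum 10 at index 4, swap -> [2, 2, 10, 14, 27, 20]
Pass 4: Select minimum 14 at index 3, swap -> [2, 2, 10, 14, 27, 20]


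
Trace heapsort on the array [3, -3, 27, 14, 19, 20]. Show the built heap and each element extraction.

Build heap: [27, 19, 20, 14, -3, 3]
Extract 27: [20, 19, 3, 14, -3, 27]
Extract 20: [19, 14, 3, -3, 20, 27]
Extract 19: [14, -3, 3, 19, 20, 27]
Extract 14: [3, -3, 14, 19, 20, 27]
Extract 3: [-3, 3, 14, 19, 20, 27]


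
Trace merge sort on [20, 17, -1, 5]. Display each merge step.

Divide and conquer:
  Merge [20] + [17] -> [17, 20]
  Merge [-1] + [5] -> [-1, 5]
  Merge [17, 20] + [-1, 5] -> [-1, 5, 17, 20]


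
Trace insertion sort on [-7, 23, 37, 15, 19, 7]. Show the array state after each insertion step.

First element -7 is already 'sorted'
Insert 23: shifted 0 elements -> [-7, 23, 37, 15, 19, 7]
Insert 37: shifted 0 elements -> [-7, 23, 37, 15, 19, 7]
Insert 15: shifted 2 elements -> [-7, 15, 23, 37, 19, 7]
Insert 19: shifted 2 elements -> [-7, 15, 19, 23, 37, 7]
Insert 7: shifted 4 elements -> [-7, 7, 15, 19, 23, 37]


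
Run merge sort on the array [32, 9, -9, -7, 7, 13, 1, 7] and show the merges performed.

Divide and conquer:
  Merge [32] + [9] -> [9, 32]
  Merge [-9] + [-7] -> [-9, -7]
  Merge [9, 32] + [-9, -7] -> [-9, -7, 9, 32]
  Merge [7] + [13] -> [7, 13]
  Merge [1] + [7] -> [1, 7]
  Merge [7, 13] + [1, 7] -> [1, 7, 7, 13]
  Merge [-9, -7, 9, 32] + [1, 7, 7, 13] -> [-9, -7, 1, 7, 7, 9, 13, 32]


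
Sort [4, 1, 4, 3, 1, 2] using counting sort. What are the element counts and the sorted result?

Count array: [0, 2, 1, 1, 2]
(count[i] = number of elements equal to i)
Cumulative count: [0, 2, 3, 4, 6]
Sorted: [1, 1, 2, 3, 4, 4]


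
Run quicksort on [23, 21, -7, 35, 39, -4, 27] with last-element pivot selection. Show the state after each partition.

Partition 1: pivot=27 at index 4 -> [23, 21, -7, -4, 27, 35, 39]
Partition 2: pivot=-4 at index 1 -> [-7, -4, 23, 21, 27, 35, 39]
Partition 3: pivot=21 at index 2 -> [-7, -4, 21, 23, 27, 35, 39]
Partition 4: pivot=39 at index 6 -> [-7, -4, 21, 23, 27, 35, 39]


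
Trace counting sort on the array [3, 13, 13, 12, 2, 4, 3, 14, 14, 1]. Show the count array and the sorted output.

Count array: [0, 1, 1, 2, 1, 0, 0, 0, 0, 0, 0, 0, 1, 2, 2]
(count[i] = number of elements equal to i)
Cumulative count: [0, 1, 2, 4, 5, 5, 5, 5, 5, 5, 5, 5, 6, 8, 10]
Sorted: [1, 2, 3, 3, 4, 12, 13, 13, 14, 14]


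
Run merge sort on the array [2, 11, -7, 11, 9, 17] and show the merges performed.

Divide and conquer:
  Merge [11] + [-7] -> [-7, 11]
  Merge [2] + [-7, 11] -> [-7, 2, 11]
  Merge [9] + [17] -> [9, 17]
  Merge [11] + [9, 17] -> [9, 11, 17]
  Merge [-7, 2, 11] + [9, 11, 17] -> [-7, 2, 9, 11, 11, 17]


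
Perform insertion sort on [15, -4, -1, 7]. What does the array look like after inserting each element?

First element 15 is already 'sorted'
Insert -4: shifted 1 elements -> [-4, 15, -1, 7]
Insert -1: shifted 1 elements -> [-4, -1, 15, 7]
Insert 7: shifted 1 elements -> [-4, -1, 7, 15]


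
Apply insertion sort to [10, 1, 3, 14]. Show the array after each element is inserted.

First element 10 is already 'sorted'
Insert 1: shifted 1 elements -> [1, 10, 3, 14]
Insert 3: shifted 1 elements -> [1, 3, 10, 14]
Insert 14: shifted 0 elements -> [1, 3, 10, 14]


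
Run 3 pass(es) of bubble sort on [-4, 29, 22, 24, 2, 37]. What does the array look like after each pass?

After pass 1: [-4, 22, 24, 2, 29, 37] (3 swaps)
After pass 2: [-4, 22, 2, 24, 29, 37] (1 swaps)
After pass 3: [-4, 2, 22, 24, 29, 37] (1 swaps)
Total swaps: 5


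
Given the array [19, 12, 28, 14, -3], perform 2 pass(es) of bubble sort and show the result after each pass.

After pass 1: [12, 19, 14, -3, 28] (3 swaps)
After pass 2: [12, 14, -3, 19, 28] (2 swaps)
Total swaps: 5


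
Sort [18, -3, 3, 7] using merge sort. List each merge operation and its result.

Divide and conquer:
  Merge [18] + [-3] -> [-3, 18]
  Merge [3] + [7] -> [3, 7]
  Merge [-3, 18] + [3, 7] -> [-3, 3, 7, 18]


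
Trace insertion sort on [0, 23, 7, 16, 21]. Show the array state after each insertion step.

First element 0 is already 'sorted'
Insert 23: shifted 0 elements -> [0, 23, 7, 16, 21]
Insert 7: shifted 1 elements -> [0, 7, 23, 16, 21]
Insert 16: shifted 1 elements -> [0, 7, 16, 23, 21]
Insert 21: shifted 1 elements -> [0, 7, 16, 21, 23]


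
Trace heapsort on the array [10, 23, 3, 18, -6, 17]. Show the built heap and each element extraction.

Build heap: [23, 18, 17, 10, -6, 3]
Extract 23: [18, 10, 17, 3, -6, 23]
Extract 18: [17, 10, -6, 3, 18, 23]
Extract 17: [10, 3, -6, 17, 18, 23]
Extract 10: [3, -6, 10, 17, 18, 23]
Extract 3: [-6, 3, 10, 17, 18, 23]


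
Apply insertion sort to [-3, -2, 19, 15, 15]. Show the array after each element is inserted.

First element -3 is already 'sorted'
Insert -2: shifted 0 elements -> [-3, -2, 19, 15, 15]
Insert 19: shifted 0 elements -> [-3, -2, 19, 15, 15]
Insert 15: shifted 1 elements -> [-3, -2, 15, 19, 15]
Insert 15: shifted 1 elements -> [-3, -2, 15, 15, 19]


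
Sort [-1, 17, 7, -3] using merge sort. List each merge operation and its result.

Divide and conquer:
  Merge [-1] + [17] -> [-1, 17]
  Merge [7] + [-3] -> [-3, 7]
  Merge [-1, 17] + [-3, 7] -> [-3, -1, 7, 17]


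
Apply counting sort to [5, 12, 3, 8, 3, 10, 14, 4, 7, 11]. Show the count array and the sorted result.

Count array: [0, 0, 0, 2, 1, 1, 0, 1, 1, 0, 1, 1, 1, 0, 1]
(count[i] = number of elements equal to i)
Cumulative count: [0, 0, 0, 2, 3, 4, 4, 5, 6, 6, 7, 8, 9, 9, 10]
Sorted: [3, 3, 4, 5, 7, 8, 10, 11, 12, 14]


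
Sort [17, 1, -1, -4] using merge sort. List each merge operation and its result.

Divide and conquer:
  Merge [17] + [1] -> [1, 17]
  Merge [-1] + [-4] -> [-4, -1]
  Merge [1, 17] + [-4, -1] -> [-4, -1, 1, 17]


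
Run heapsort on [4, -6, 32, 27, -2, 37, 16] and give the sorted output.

Build heap: [37, 27, 32, -6, -2, 4, 16]
Extract 37: [32, 27, 16, -6, -2, 4, 37]
Extract 32: [27, 4, 16, -6, -2, 32, 37]
Extract 27: [16, 4, -2, -6, 27, 32, 37]
Extract 16: [4, -6, -2, 16, 27, 32, 37]
Extract 4: [-2, -6, 4, 16, 27, 32, 37]
Extract -2: [-6, -2, 4, 16, 27, 32, 37]


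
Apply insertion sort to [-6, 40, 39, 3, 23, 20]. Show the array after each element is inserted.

First element -6 is already 'sorted'
Insert 40: shifted 0 elements -> [-6, 40, 39, 3, 23, 20]
Insert 39: shifted 1 elements -> [-6, 39, 40, 3, 23, 20]
Insert 3: shifted 2 elements -> [-6, 3, 39, 40, 23, 20]
Insert 23: shifted 2 elements -> [-6, 3, 23, 39, 40, 20]
Insert 20: shifted 3 elements -> [-6, 3, 20, 23, 39, 40]


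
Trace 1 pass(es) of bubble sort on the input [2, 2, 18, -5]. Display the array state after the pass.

After pass 1: [2, 2, -5, 18] (1 swaps)
Total swaps: 1


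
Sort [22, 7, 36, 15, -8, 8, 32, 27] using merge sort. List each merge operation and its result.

Divide and conquer:
  Merge [22] + [7] -> [7, 22]
  Merge [36] + [15] -> [15, 36]
  Merge [7, 22] + [15, 36] -> [7, 15, 22, 36]
  Merge [-8] + [8] -> [-8, 8]
  Merge [32] + [27] -> [27, 32]
  Merge [-8, 8] + [27, 32] -> [-8, 8, 27, 32]
  Merge [7, 15, 22, 36] + [-8, 8, 27, 32] -> [-8, 7, 8, 15, 22, 27, 32, 36]


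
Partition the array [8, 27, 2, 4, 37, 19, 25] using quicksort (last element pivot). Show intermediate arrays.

Partition 1: pivot=25 at index 4 -> [8, 2, 4, 19, 25, 27, 37]
Partition 2: pivot=19 at index 3 -> [8, 2, 4, 19, 25, 27, 37]
Partition 3: pivot=4 at index 1 -> [2, 4, 8, 19, 25, 27, 37]
Partition 4: pivot=37 at index 6 -> [2, 4, 8, 19, 25, 27, 37]


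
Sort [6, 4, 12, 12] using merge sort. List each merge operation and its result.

Divide and conquer:
  Merge [6] + [4] -> [4, 6]
  Merge [12] + [12] -> [12, 12]
  Merge [4, 6] + [12, 12] -> [4, 6, 12, 12]


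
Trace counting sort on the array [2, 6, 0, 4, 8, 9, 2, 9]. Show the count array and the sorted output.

Count array: [1, 0, 2, 0, 1, 0, 1, 0, 1, 2]
(count[i] = number of elements equal to i)
Cumulative count: [1, 1, 3, 3, 4, 4, 5, 5, 6, 8]
Sorted: [0, 2, 2, 4, 6, 8, 9, 9]


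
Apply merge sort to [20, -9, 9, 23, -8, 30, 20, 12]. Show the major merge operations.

Divide and conquer:
  Merge [20] + [-9] -> [-9, 20]
  Merge [9] + [23] -> [9, 23]
  Merge [-9, 20] + [9, 23] -> [-9, 9, 20, 23]
  Merge [-8] + [30] -> [-8, 30]
  Merge [20] + [12] -> [12, 20]
  Merge [-8, 30] + [12, 20] -> [-8, 12, 20, 30]
  Merge [-9, 9, 20, 23] + [-8, 12, 20, 30] -> [-9, -8, 9, 12, 20, 20, 23, 30]


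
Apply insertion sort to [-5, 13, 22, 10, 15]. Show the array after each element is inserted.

First element -5 is already 'sorted'
Insert 13: shifted 0 elements -> [-5, 13, 22, 10, 15]
Insert 22: shifted 0 elements -> [-5, 13, 22, 10, 15]
Insert 10: shifted 2 elements -> [-5, 10, 13, 22, 15]
Insert 15: shifted 1 elements -> [-5, 10, 13, 15, 22]


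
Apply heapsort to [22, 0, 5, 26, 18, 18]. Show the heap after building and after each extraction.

Build heap: [26, 22, 18, 0, 18, 5]
Extract 26: [22, 18, 18, 0, 5, 26]
Extract 22: [18, 5, 18, 0, 22, 26]
Extract 18: [18, 5, 0, 18, 22, 26]
Extract 18: [5, 0, 18, 18, 22, 26]
Extract 5: [0, 5, 18, 18, 22, 26]


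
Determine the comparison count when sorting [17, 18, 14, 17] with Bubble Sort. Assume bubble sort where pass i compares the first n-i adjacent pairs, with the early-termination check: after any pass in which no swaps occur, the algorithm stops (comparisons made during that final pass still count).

Pass 1: compare adjacent pairs (0,1)..(2,3) = 3 comparison(s), 2 swap(s) -> [17, 14, 17, 18]
Pass 2: compare adjacent pairs (0,1)..(1,2) = 2 comparison(s), 1 swap(s) -> [14, 17, 17, 18]
Pass 3: compare adjacent pairs (0,1)..(0,1) = 1 comparison(s), 0 swap(s) -> [14, 17, 17, 18]
No swaps in this pass, so bubble sort stops here.
Total comparisons: 3 + 2 + 1 = 6


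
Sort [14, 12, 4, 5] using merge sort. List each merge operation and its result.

Divide and conquer:
  Merge [14] + [12] -> [12, 14]
  Merge [4] + [5] -> [4, 5]
  Merge [12, 14] + [4, 5] -> [4, 5, 12, 14]


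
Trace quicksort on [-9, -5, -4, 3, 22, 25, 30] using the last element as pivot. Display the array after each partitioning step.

Partition 1: pivot=30 at index 6 -> [-9, -5, -4, 3, 22, 25, 30]
Partition 2: pivot=25 at index 5 -> [-9, -5, -4, 3, 22, 25, 30]
Partition 3: pivot=22 at index 4 -> [-9, -5, -4, 3, 22, 25, 30]
Partition 4: pivot=3 at index 3 -> [-9, -5, -4, 3, 22, 25, 30]
Partition 5: pivot=-4 at index 2 -> [-9, -5, -4, 3, 22, 25, 30]
Partition 6: pivot=-5 at index 1 -> [-9, -5, -4, 3, 22, 25, 30]


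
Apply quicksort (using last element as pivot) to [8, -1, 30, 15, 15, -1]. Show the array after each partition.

Partition 1: pivot=-1 at index 1 -> [-1, -1, 30, 15, 15, 8]
Partition 2: pivot=8 at index 2 -> [-1, -1, 8, 15, 15, 30]
Partition 3: pivot=30 at index 5 -> [-1, -1, 8, 15, 15, 30]
Partition 4: pivot=15 at index 4 -> [-1, -1, 8, 15, 15, 30]


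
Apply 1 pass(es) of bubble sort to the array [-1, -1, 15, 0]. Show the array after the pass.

After pass 1: [-1, -1, 0, 15] (1 swaps)
Total swaps: 1


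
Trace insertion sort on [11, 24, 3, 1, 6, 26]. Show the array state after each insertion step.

First element 11 is already 'sorted'
Insert 24: shifted 0 elements -> [11, 24, 3, 1, 6, 26]
Insert 3: shifted 2 elements -> [3, 11, 24, 1, 6, 26]
Insert 1: shifted 3 elements -> [1, 3, 11, 24, 6, 26]
Insert 6: shifted 2 elements -> [1, 3, 6, 11, 24, 26]
Insert 26: shifted 0 elements -> [1, 3, 6, 11, 24, 26]


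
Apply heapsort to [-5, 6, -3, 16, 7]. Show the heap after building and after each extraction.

Build heap: [16, 7, -3, 6, -5]
Extract 16: [7, 6, -3, -5, 16]
Extract 7: [6, -5, -3, 7, 16]
Extract 6: [-3, -5, 6, 7, 16]
Extract -3: [-5, -3, 6, 7, 16]


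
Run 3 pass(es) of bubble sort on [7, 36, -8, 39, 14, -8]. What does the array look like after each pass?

After pass 1: [7, -8, 36, 14, -8, 39] (3 swaps)
After pass 2: [-8, 7, 14, -8, 36, 39] (3 swaps)
After pass 3: [-8, 7, -8, 14, 36, 39] (1 swaps)
Total swaps: 7


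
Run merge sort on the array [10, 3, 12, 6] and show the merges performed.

Divide and conquer:
  Merge [10] + [3] -> [3, 10]
  Merge [12] + [6] -> [6, 12]
  Merge [3, 10] + [6, 12] -> [3, 6, 10, 12]


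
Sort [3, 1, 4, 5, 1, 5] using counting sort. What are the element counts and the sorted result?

Count array: [0, 2, 0, 1, 1, 2]
(count[i] = number of elements equal to i)
Cumulative count: [0, 2, 2, 3, 4, 6]
Sorted: [1, 1, 3, 4, 5, 5]


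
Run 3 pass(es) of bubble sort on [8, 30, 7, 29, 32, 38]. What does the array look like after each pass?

After pass 1: [8, 7, 29, 30, 32, 38] (2 swaps)
After pass 2: [7, 8, 29, 30, 32, 38] (1 swaps)
After pass 3: [7, 8, 29, 30, 32, 38] (0 swaps)
Total swaps: 3


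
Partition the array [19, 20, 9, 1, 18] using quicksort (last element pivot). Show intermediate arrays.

Partition 1: pivot=18 at index 2 -> [9, 1, 18, 20, 19]
Partition 2: pivot=1 at index 0 -> [1, 9, 18, 20, 19]
Partition 3: pivot=19 at index 3 -> [1, 9, 18, 19, 20]


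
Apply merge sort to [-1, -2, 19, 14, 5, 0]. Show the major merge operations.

Divide and conquer:
  Merge [-2] + [19] -> [-2, 19]
  Merge [-1] + [-2, 19] -> [-2, -1, 19]
  Merge [5] + [0] -> [0, 5]
  Merge [14] + [0, 5] -> [0, 5, 14]
  Merge [-2, -1, 19] + [0, 5, 14] -> [-2, -1, 0, 5, 14, 19]


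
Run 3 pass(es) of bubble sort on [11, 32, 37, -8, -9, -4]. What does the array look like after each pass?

After pass 1: [11, 32, -8, -9, -4, 37] (3 swaps)
After pass 2: [11, -8, -9, -4, 32, 37] (3 swaps)
After pass 3: [-8, -9, -4, 11, 32, 37] (3 swaps)
Total swaps: 9


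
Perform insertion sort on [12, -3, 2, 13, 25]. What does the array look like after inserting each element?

First element 12 is already 'sorted'
Insert -3: shifted 1 elements -> [-3, 12, 2, 13, 25]
Insert 2: shifted 1 elements -> [-3, 2, 12, 13, 25]
Insert 13: shifted 0 elements -> [-3, 2, 12, 13, 25]
Insert 25: shifted 0 elements -> [-3, 2, 12, 13, 25]


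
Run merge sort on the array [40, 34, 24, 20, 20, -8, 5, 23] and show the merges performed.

Divide and conquer:
  Merge [40] + [34] -> [34, 40]
  Merge [24] + [20] -> [20, 24]
  Merge [34, 40] + [20, 24] -> [20, 24, 34, 40]
  Merge [20] + [-8] -> [-8, 20]
  Merge [5] + [23] -> [5, 23]
  Merge [-8, 20] + [5, 23] -> [-8, 5, 20, 23]
  Merge [20, 24, 34, 40] + [-8, 5, 20, 23] -> [-8, 5, 20, 20, 23, 24, 34, 40]


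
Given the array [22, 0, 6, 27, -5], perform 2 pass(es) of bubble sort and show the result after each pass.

After pass 1: [0, 6, 22, -5, 27] (3 swaps)
After pass 2: [0, 6, -5, 22, 27] (1 swaps)
Total swaps: 4


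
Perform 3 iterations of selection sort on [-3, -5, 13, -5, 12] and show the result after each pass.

Pass 1: Select minimum -5 at index 1, swap -> [-5, -3, 13, -5, 12]
Pass 2: Select minimum -5 at index 3, swap -> [-5, -5, 13, -3, 12]
Pass 3: Select minimum -3 at index 3, swap -> [-5, -5, -3, 13, 12]


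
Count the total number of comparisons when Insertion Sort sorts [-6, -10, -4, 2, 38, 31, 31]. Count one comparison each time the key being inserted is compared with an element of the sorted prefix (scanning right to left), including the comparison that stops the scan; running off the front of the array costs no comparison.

Insert -10: -6 > -10 (shift), reached front = 1 comparison(s) -> [-10, -6, -4, 2, 38, 31, 31]
Insert -4: -6 <= -4 (stop) = 1 comparison(s) -> [-10, -6, -4, 2, 38, 31, 31]
Insert 2: -4 <= 2 (stop) = 1 comparison(s) -> [-10, -6, -4, 2, 38, 31, 31]
Insert 38: 2 <= 38 (stop) = 1 comparison(s) -> [-10, -6, -4, 2, 38, 31, 31]
Insert 31: 38 > 31 (shift), 2 <= 31 (stop) = 2 comparison(s) -> [-10, -6, -4, 2, 31, 38, 31]
Insert 31: 38 > 31 (shift), 31 <= 31 (stop) = 2 comparison(s) -> [-10, -6, -4, 2, 31, 31, 38]
Total comparisons: 1 + 1 + 1 + 1 + 2 + 2 = 8


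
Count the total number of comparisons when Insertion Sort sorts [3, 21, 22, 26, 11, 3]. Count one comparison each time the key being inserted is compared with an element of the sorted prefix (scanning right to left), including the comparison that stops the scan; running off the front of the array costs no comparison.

Insert 21: 3 <= 21 (stop) = 1 comparison(s) -> [3, 21, 22, 26, 11, 3]
Insert 22: 21 <= 22 (stop) = 1 comparison(s) -> [3, 21, 22, 26, 11, 3]
Insert 26: 22 <= 26 (stop) = 1 comparison(s) -> [3, 21, 22, 26, 11, 3]
Insert 11: 26 > 11 (shift), 22 > 11 (shift), 21 > 11 (shift), 3 <= 11 (stop) = 4 comparison(s) -> [3, 11, 21, 22, 26, 3]
Insert 3: 26 > 3 (shift), 22 > 3 (shift), 21 > 3 (shift), 11 > 3 (shift), 3 <= 3 (stop) = 5 comparison(s) -> [3, 3, 11, 21, 22, 26]
Total comparisons: 1 + 1 + 1 + 4 + 5 = 12


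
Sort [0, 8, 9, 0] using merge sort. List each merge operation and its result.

Divide and conquer:
  Merge [0] + [8] -> [0, 8]
  Merge [9] + [0] -> [0, 9]
  Merge [0, 8] + [0, 9] -> [0, 0, 8, 9]


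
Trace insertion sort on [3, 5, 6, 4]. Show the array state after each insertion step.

First element 3 is already 'sorted'
Insert 5: shifted 0 elements -> [3, 5, 6, 4]
Insert 6: shifted 0 elements -> [3, 5, 6, 4]
Insert 4: shifted 2 elements -> [3, 4, 5, 6]


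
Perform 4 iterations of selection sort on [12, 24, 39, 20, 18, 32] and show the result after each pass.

Pass 1: Select minimum 12 at index 0, swap -> [12, 24, 39, 20, 18, 32]
Pass 2: Select minimum 18 at index 4, swap -> [12, 18, 39, 20, 24, 32]
Pass 3: Select minimum 20 at index 3, swap -> [12, 18, 20, 39, 24, 32]
Pass 4: Select minimum 24 at index 4, swap -> [12, 18, 20, 24, 39, 32]


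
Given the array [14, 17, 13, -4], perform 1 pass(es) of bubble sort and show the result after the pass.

After pass 1: [14, 13, -4, 17] (2 swaps)
Total swaps: 2


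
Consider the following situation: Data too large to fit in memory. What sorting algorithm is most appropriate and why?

Best choice: External merge sort
Reason: Minimizes disk I/O by sequential reads/writes


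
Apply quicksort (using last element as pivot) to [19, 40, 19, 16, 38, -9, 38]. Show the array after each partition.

Partition 1: pivot=38 at index 5 -> [19, 19, 16, 38, -9, 38, 40]
Partition 2: pivot=-9 at index 0 -> [-9, 19, 16, 38, 19, 38, 40]
Partition 3: pivot=19 at index 3 -> [-9, 19, 16, 19, 38, 38, 40]
Partition 4: pivot=16 at index 1 -> [-9, 16, 19, 19, 38, 38, 40]


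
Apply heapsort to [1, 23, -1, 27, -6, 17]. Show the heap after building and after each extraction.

Build heap: [27, 23, 17, 1, -6, -1]
Extract 27: [23, 1, 17, -1, -6, 27]
Extract 23: [17, 1, -6, -1, 23, 27]
Extract 17: [1, -1, -6, 17, 23, 27]
Extract 1: [-1, -6, 1, 17, 23, 27]
Extract -1: [-6, -1, 1, 17, 23, 27]


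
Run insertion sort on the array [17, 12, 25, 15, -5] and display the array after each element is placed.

First element 17 is already 'sorted'
Insert 12: shifted 1 elements -> [12, 17, 25, 15, -5]
Insert 25: shifted 0 elements -> [12, 17, 25, 15, -5]
Insert 15: shifted 2 elements -> [12, 15, 17, 25, -5]
Insert -5: shifted 4 elements -> [-5, 12, 15, 17, 25]


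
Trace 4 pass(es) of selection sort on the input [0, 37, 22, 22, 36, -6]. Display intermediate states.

Pass 1: Select minimum -6 at index 5, swap -> [-6, 37, 22, 22, 36, 0]
Pass 2: Select minimum 0 at index 5, swap -> [-6, 0, 22, 22, 36, 37]
Pass 3: Select minimum 22 at index 2, swap -> [-6, 0, 22, 22, 36, 37]
Pass 4: Select minimum 22 at index 3, swap -> [-6, 0, 22, 22, 36, 37]


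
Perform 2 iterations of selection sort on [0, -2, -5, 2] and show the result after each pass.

Pass 1: Select minimum -5 at index 2, swap -> [-5, -2, 0, 2]
Pass 2: Select minimum -2 at index 1, swap -> [-5, -2, 0, 2]


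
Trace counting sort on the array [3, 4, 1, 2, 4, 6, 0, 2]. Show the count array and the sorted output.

Count array: [1, 1, 2, 1, 2, 0, 1]
(count[i] = number of elements equal to i)
Cumulative count: [1, 2, 4, 5, 7, 7, 8]
Sorted: [0, 1, 2, 2, 3, 4, 4, 6]


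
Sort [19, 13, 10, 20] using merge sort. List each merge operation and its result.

Divide and conquer:
  Merge [19] + [13] -> [13, 19]
  Merge [10] + [20] -> [10, 20]
  Merge [13, 19] + [10, 20] -> [10, 13, 19, 20]


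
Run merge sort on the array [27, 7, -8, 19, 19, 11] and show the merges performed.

Divide and conquer:
  Merge [7] + [-8] -> [-8, 7]
  Merge [27] + [-8, 7] -> [-8, 7, 27]
  Merge [19] + [11] -> [11, 19]
  Merge [19] + [11, 19] -> [11, 19, 19]
  Merge [-8, 7, 27] + [11, 19, 19] -> [-8, 7, 11, 19, 19, 27]


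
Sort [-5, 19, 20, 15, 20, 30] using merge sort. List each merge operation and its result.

Divide and conquer:
  Merge [19] + [20] -> [19, 20]
  Merge [-5] + [19, 20] -> [-5, 19, 20]
  Merge [20] + [30] -> [20, 30]
  Merge [15] + [20, 30] -> [15, 20, 30]
  Merge [-5, 19, 20] + [15, 20, 30] -> [-5, 15, 19, 20, 20, 30]


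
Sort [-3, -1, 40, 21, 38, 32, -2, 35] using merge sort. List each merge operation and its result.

Divide and conquer:
  Merge [-3] + [-1] -> [-3, -1]
  Merge [40] + [21] -> [21, 40]
  Merge [-3, -1] + [21, 40] -> [-3, -1, 21, 40]
  Merge [38] + [32] -> [32, 38]
  Merge [-2] + [35] -> [-2, 35]
  Merge [32, 38] + [-2, 35] -> [-2, 32, 35, 38]
  Merge [-3, -1, 21, 40] + [-2, 32, 35, 38] -> [-3, -2, -1, 21, 32, 35, 38, 40]


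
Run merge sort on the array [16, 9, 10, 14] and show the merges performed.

Divide and conquer:
  Merge [16] + [9] -> [9, 16]
  Merge [10] + [14] -> [10, 14]
  Merge [9, 16] + [10, 14] -> [9, 10, 14, 16]


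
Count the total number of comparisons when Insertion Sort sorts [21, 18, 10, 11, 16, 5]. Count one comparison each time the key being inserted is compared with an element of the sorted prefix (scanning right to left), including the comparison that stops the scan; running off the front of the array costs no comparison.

Insert 18: 21 > 18 (shift), reached front = 1 comparison(s) -> [18, 21, 10, 11, 16, 5]
Insert 10: 21 > 10 (shift), 18 > 10 (shift), reached front = 2 comparison(s) -> [10, 18, 21, 11, 16, 5]
Insert 11: 21 > 11 (shift), 18 > 11 (shift), 10 <= 11 (stop) = 3 comparison(s) -> [10, 11, 18, 21, 16, 5]
Insert 16: 21 > 16 (shift), 18 > 16 (shift), 11 <= 16 (stop) = 3 comparison(s) -> [10, 11, 16, 18, 21, 5]
Insert 5: 21 > 5 (shift), 18 > 5 (shift), 16 > 5 (shift), 11 > 5 (shift), 10 > 5 (shift), reached front = 5 comparison(s) -> [5, 10, 11, 16, 18, 21]
Total comparisons: 1 + 2 + 3 + 3 + 5 = 14


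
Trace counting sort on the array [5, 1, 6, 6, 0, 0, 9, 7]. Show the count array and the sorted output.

Count array: [2, 1, 0, 0, 0, 1, 2, 1, 0, 1]
(count[i] = number of elements equal to i)
Cumulative count: [2, 3, 3, 3, 3, 4, 6, 7, 7, 8]
Sorted: [0, 0, 1, 5, 6, 6, 7, 9]


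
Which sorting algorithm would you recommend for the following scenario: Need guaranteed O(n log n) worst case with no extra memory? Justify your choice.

Best choice: Heapsort
Reason: Heapsort is O(n log n) worst case and sorts in-place; quicksort can degrade to O(n^2)


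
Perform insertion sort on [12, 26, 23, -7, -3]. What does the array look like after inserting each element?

First element 12 is already 'sorted'
Insert 26: shifted 0 elements -> [12, 26, 23, -7, -3]
Insert 23: shifted 1 elements -> [12, 23, 26, -7, -3]
Insert -7: shifted 3 elements -> [-7, 12, 23, 26, -3]
Insert -3: shifted 3 elements -> [-7, -3, 12, 23, 26]


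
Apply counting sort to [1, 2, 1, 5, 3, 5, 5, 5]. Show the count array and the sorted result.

Count array: [0, 2, 1, 1, 0, 4]
(count[i] = number of elements equal to i)
Cumulative count: [0, 2, 3, 4, 4, 8]
Sorted: [1, 1, 2, 3, 5, 5, 5, 5]


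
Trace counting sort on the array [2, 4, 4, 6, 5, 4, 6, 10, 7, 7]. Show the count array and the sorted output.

Count array: [0, 0, 1, 0, 3, 1, 2, 2, 0, 0, 1]
(count[i] = number of elements equal to i)
Cumulative count: [0, 0, 1, 1, 4, 5, 7, 9, 9, 9, 10]
Sorted: [2, 4, 4, 4, 5, 6, 6, 7, 7, 10]


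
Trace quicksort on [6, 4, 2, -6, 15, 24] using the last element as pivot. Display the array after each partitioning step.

Partition 1: pivot=24 at index 5 -> [6, 4, 2, -6, 15, 24]
Partition 2: pivot=15 at index 4 -> [6, 4, 2, -6, 15, 24]
Partition 3: pivot=-6 at index 0 -> [-6, 4, 2, 6, 15, 24]
Partition 4: pivot=6 at index 3 -> [-6, 4, 2, 6, 15, 24]
Partition 5: pivot=2 at index 1 -> [-6, 2, 4, 6, 15, 24]


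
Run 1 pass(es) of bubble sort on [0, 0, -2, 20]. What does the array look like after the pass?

After pass 1: [0, -2, 0, 20] (1 swaps)
Total swaps: 1


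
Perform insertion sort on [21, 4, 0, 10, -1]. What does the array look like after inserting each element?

First element 21 is already 'sorted'
Insert 4: shifted 1 elements -> [4, 21, 0, 10, -1]
Insert 0: shifted 2 elements -> [0, 4, 21, 10, -1]
Insert 10: shifted 1 elements -> [0, 4, 10, 21, -1]
Insert -1: shifted 4 elements -> [-1, 0, 4, 10, 21]


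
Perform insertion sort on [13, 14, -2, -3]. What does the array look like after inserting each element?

First element 13 is already 'sorted'
Insert 14: shifted 0 elements -> [13, 14, -2, -3]
Insert -2: shifted 2 elements -> [-2, 13, 14, -3]
Insert -3: shifted 3 elements -> [-3, -2, 13, 14]


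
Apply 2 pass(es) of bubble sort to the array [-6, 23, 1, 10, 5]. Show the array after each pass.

After pass 1: [-6, 1, 10, 5, 23] (3 swaps)
After pass 2: [-6, 1, 5, 10, 23] (1 swaps)
Total swaps: 4


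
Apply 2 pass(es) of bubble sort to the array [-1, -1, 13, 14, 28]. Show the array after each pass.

After pass 1: [-1, -1, 13, 14, 28] (0 swaps)
After pass 2: [-1, -1, 13, 14, 28] (0 swaps)
Total swaps: 0


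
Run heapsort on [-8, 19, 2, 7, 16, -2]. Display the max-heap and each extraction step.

Build heap: [19, 16, 2, 7, -8, -2]
Extract 19: [16, 7, 2, -2, -8, 19]
Extract 16: [7, -2, 2, -8, 16, 19]
Extract 7: [2, -2, -8, 7, 16, 19]
Extract 2: [-2, -8, 2, 7, 16, 19]
Extract -2: [-8, -2, 2, 7, 16, 19]


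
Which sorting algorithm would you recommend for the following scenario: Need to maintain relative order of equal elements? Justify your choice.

Best choice: Merge sort or Insertion sort
Reason: Both are stable; quicksort and heapsort are not stable


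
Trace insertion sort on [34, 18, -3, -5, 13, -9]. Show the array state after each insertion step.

First element 34 is already 'sorted'
Insert 18: shifted 1 elements -> [18, 34, -3, -5, 13, -9]
Insert -3: shifted 2 elements -> [-3, 18, 34, -5, 13, -9]
Insert -5: shifted 3 elements -> [-5, -3, 18, 34, 13, -9]
Insert 13: shifted 2 elements -> [-5, -3, 13, 18, 34, -9]
Insert -9: shifted 5 elements -> [-9, -5, -3, 13, 18, 34]


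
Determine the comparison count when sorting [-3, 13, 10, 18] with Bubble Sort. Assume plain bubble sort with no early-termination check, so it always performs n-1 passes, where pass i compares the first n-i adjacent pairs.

Pass 1: compare adjacent pairs (0,1)..(2,3) = 3 comparison(s), 1 swap(s) -> [-3, 10, 13, 18]
Pass 2: compare adjacent pairs (0,1)..(1,2) = 2 comparison(s), 0 swap(s) -> [-3, 10, 13, 18]
Pass 3: compare adjacent pairs (0,1)..(0,1) = 1 comparison(s), 0 swap(s) -> [-3, 10, 13, 18]
Total comparisons: 3 + 2 + 1 = 6


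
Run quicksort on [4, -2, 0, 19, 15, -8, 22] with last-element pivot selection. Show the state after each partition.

Partition 1: pivot=22 at index 6 -> [4, -2, 0, 19, 15, -8, 22]
Partition 2: pivot=-8 at index 0 -> [-8, -2, 0, 19, 15, 4, 22]
Partition 3: pivot=4 at index 3 -> [-8, -2, 0, 4, 15, 19, 22]
Partition 4: pivot=0 at index 2 -> [-8, -2, 0, 4, 15, 19, 22]
Partition 5: pivot=19 at index 5 -> [-8, -2, 0, 4, 15, 19, 22]


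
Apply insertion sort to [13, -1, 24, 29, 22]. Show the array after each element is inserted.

First element 13 is already 'sorted'
Insert -1: shifted 1 elements -> [-1, 13, 24, 29, 22]
Insert 24: shifted 0 elements -> [-1, 13, 24, 29, 22]
Insert 29: shifted 0 elements -> [-1, 13, 24, 29, 22]
Insert 22: shifted 2 elements -> [-1, 13, 22, 24, 29]


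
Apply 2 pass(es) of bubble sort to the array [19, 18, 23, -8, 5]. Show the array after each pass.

After pass 1: [18, 19, -8, 5, 23] (3 swaps)
After pass 2: [18, -8, 5, 19, 23] (2 swaps)
Total swaps: 5


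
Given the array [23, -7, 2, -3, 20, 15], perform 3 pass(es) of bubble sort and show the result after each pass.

After pass 1: [-7, 2, -3, 20, 15, 23] (5 swaps)
After pass 2: [-7, -3, 2, 15, 20, 23] (2 swaps)
After pass 3: [-7, -3, 2, 15, 20, 23] (0 swaps)
Total swaps: 7
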